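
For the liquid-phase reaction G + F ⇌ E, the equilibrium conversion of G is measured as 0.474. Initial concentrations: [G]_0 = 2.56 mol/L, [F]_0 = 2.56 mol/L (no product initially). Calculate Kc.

Let X = conversion of G.
Concentrations: [G] = 2.56 − 2.56X; [F] = 2.56 − 2.56X; [E] = 2.56X.
At X = 0.474: [G] = 1.35, [F] = 1.35, [E] = 1.21.
Kc = [E] / ([G] [F]) = 0.669 L/mol.

Kc = 0.669 L/mol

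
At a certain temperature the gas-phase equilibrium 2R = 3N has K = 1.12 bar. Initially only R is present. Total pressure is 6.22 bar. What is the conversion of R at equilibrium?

Basis: 1 mol R initially; let X = conversion of R. Extent ξ = 0.5X.
Moles: n_R = 1 − X; n_N = 1.5X.
Total moles n_T = 1 + 0.5X.
With p_i = (n_i/n_T)P, K = p_N^3 / (p_R^2).
This yields a degree-3 equation in X; solving on (0,1), X = 0.309.

X = 0.309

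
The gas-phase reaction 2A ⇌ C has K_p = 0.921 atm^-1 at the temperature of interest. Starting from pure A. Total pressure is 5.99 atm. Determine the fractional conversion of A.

X = 0.792

Let X = conversion of A (basis 1 mol A); extent of reaction ξ = 0.5X.
At extent ξ: n_A = 1 − X; n_C = 0.5X.
Total moles n_T = 1 − 0.5X.
y_i = n_i/n_T, p_i = y_i·P. K_p = p_C / (p_A^2).
This yields a degree-2 equation in X; solving on (0,1), X = 0.792.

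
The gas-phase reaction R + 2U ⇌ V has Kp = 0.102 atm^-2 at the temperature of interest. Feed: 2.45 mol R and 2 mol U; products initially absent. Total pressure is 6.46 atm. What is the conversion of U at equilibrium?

Take 2 mol U as basis and let X be its fractional conversion, so ξ = X.
Moles: n_R = 2.45 − X; n_U = 2 − 2X; n_V = X.
n_T = Σnᵢ = 4.45 − 2X.
y_i = n_i/n_T, p_i = y_i·P. Kp = p_V / (p_R p_U^2).
Substituting and setting equal to 0.102 atm^-2 gives a polynomial in X; the root in (0,1) is X = 0.561.

X = 0.561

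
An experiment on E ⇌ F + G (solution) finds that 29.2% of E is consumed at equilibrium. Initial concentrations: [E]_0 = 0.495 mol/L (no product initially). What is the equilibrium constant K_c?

K_c = 0.0596 mol/L

Let X = conversion of E.
Concentrations: [E] = 0.495 − 0.495X; [F] = 0.495X; [G] = 0.495X.
At X = 0.292: [E] = 0.35, [F] = 0.145, [G] = 0.145.
K_c = [F] [G] / ([E]) = 0.0596 mol/L.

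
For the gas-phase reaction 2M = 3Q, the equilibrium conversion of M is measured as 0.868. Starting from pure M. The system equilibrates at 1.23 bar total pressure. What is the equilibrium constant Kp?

Kp = 109 bar

Let X = conversion of M (basis 1 mol M); extent of reaction ξ = 0.5X.
Moles: n_M = 1 − X; n_Q = 1.5X.
Total moles n_T = 1 + 0.5X.
At X = 0.868: n_M = 0.132, n_Q = 1.3, n_T = 1.43.
p_i = (n_i/n_T)·P. Kp = p_Q^3 / (p_M^2) = 109 bar.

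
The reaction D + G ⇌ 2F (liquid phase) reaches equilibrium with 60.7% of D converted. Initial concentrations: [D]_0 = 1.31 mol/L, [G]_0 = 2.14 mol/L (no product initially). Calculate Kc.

Let X = conversion of D.
Concentrations: [D] = 1.31 − 1.31X; [G] = 2.14 − 1.31X; [F] = 2.62X.
At X = 0.607: [D] = 0.515, [G] = 1.34, [F] = 1.59.
Kc = [F]^2 / ([D] [G]) = 3.65.

Kc = 3.65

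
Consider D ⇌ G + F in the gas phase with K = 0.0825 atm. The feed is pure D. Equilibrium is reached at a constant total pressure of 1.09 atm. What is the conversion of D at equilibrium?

X = 0.265

Let X = conversion of D (basis 1 mol D); extent of reaction ξ = X.
Species balance: n_D = 1 − X; n_G = X; n_F = X.
n_T = Σnᵢ = 1 + X.
Mole fractions y_i = n_i/n_T; K = p_G p_F / (p_D) with p_i = y_i·P.
Equating to 0.0825 atm and solving on 0 < X < 1: X = 0.265.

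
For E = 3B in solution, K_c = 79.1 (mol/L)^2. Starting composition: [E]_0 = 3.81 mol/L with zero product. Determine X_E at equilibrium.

Let X = conversion of E; extent ξ = 3.81·X mol/L.
Concentrations: [E] = 3.81 − 3.81X; [B] = 11.4X.
K_c = [B]^3 / ([E]).
Setting equal to 79.1 and solving for X on (0,1) gives X = 0.474.

X = 0.474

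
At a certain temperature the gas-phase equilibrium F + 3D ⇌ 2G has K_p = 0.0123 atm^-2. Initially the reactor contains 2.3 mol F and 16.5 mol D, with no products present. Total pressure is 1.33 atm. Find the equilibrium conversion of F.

Take 2.3 mol F as basis and let X be its fractional conversion, so ξ = 2.3X.
At extent ξ: n_F = 2.3 − 2.3X; n_D = 16.5 − 6.9X; n_G = 4.6X.
Total moles n_T = 18.8 − 4.6X.
y_i = n_i/n_T, p_i = y_i·P. K_p = p_G^2 / (p_F p_D^3).
Equating to 0.0123 atm^-2 and solving on 0 < X < 1: X = 0.150.

X = 0.150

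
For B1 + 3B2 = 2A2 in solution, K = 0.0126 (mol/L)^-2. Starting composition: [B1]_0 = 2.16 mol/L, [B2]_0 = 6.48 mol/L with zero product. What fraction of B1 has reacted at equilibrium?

Let X = conversion of B1; extent ξ = 2.16·X mol/L.
Concentrations: [B1] = 2.16 − 2.16X; [B2] = 6.48 − 6.48X; [A2] = 4.32X.
K = [A2]^2 / ([B1] [B2]^3).
Equating to 0.0126 (mol/L)^-2: the physical root is X = 0.305.

X = 0.305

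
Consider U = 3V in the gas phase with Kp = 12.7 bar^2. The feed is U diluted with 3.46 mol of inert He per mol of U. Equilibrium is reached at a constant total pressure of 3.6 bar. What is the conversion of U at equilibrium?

Let X = conversion of U (basis 1 mol U); extent of reaction ξ = X.
At extent ξ: n_U = 1 − X; n_V = 3X; n_I = 3.46 (inert).
Total moles n_T = 4.46 + 2X.
y_i = n_i/n_T, p_i = y_i·P. Kp = p_V^3 / (p_U).
Setting this equal to 12.7 bar^2 and taking the physical root (0 < X < 1) gives X = 0.712.

X = 0.712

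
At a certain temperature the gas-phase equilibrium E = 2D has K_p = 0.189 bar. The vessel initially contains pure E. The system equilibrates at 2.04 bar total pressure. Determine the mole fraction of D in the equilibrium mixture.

Take 1 mol E as basis and let X be its fractional conversion, so ξ = X.
Moles: n_E = 1 − X; n_D = 2X.
n_T = Σnᵢ = 1 + X.
With p_i = (n_i/n_T)P, K_p = p_D^2 / (p_E).
Setting this equal to 0.189 bar and taking the physical root (0 < X < 1) gives X = 0.150.
Then n_D = 0.301, n_T = 1.15, so y_D = 0.262.

y_D = 0.262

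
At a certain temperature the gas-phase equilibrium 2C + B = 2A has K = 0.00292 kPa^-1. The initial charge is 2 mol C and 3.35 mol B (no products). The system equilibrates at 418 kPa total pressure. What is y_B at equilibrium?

y_B = 0.591

Let X = conversion of C (basis 2 mol C); extent of reaction ξ = X.
Moles: n_C = 2 − 2X; n_B = 3.35 − X; n_A = 2X.
Summing: n_T = 5.35 − X.
Mole fractions y_i = n_i/n_T; K = p_A^2 / (p_C^2 p_B) with p_i = y_i·P.
Substituting and setting equal to 0.00292 kPa^-1 gives a polynomial in X; the root in (0,1) is X = 0.459.
Then n_B = 2.89, n_T = 4.89, so y_B = 0.591.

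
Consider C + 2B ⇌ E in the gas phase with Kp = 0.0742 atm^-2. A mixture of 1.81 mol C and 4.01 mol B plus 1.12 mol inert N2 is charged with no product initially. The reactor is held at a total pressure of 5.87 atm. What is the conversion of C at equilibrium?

X = 0.368

Take 1.81 mol C as basis and let X be its fractional conversion, so ξ = 1.81X.
At extent ξ: n_C = 1.81 − 1.81X; n_B = 4.01 − 3.62X; n_E = 1.81X; n_I = 1.12 (inert).
Total moles n_T = 6.94 − 3.62X.
y_i = n_i/n_T, p_i = y_i·P. Kp = p_E / (p_C p_B^2).
Setting this equal to 0.0742 atm^-2 and taking the physical root (0 < X < 1) gives X = 0.368.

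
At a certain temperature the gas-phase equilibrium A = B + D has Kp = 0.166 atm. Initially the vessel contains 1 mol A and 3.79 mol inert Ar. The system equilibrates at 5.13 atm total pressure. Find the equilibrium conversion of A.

Take 1 mol A as basis and let X be its fractional conversion, so ξ = X.
At extent ξ: n_A = 1 − X; n_B = X; n_D = X; n_I = 3.79 (inert).
Total moles n_T = 4.79 + X.
Mole fractions y_i = n_i/n_T; Kp = p_B p_D / (p_A) with p_i = y_i·P.
Substituting and setting equal to 0.166 atm gives a polynomial in X; the root in (0,1) is X = 0.333.

X = 0.333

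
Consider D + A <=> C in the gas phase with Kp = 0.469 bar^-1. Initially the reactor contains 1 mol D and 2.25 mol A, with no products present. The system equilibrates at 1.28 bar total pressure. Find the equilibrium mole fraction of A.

y_A = 0.663

Take 1 mol D as basis and let X be its fractional conversion, so ξ = X.
At extent ξ: n_D = 1 − X; n_A = 2.25 − X; n_C = X.
n_T = Σnᵢ = 3.25 − X.
y_i = n_i/n_T, p_i = y_i·P. Kp = p_C / (p_D p_A).
Setting this equal to 0.469 bar^-1 and taking the physical root (0 < X < 1) gives X = 0.285.
Then n_A = 1.97, n_T = 2.97, so y_A = 0.663.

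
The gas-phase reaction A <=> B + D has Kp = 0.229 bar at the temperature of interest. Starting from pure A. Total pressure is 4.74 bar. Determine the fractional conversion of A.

Basis: 1 mol A initially; let X = conversion of A. Extent ξ = X.
Moles: n_A = 1 − X; n_B = X; n_D = X.
Summing: n_T = 1 + X.
y_i = n_i/n_T, p_i = y_i·P. Kp = p_B p_D / (p_A).
Equating to 0.229 bar and solving on 0 < X < 1: X = 0.215.

X = 0.215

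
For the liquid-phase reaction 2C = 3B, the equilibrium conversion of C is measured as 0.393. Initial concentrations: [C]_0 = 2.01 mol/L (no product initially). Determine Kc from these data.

Let X = conversion of C.
Concentrations: [C] = 2.01 − 2.01X; [B] = 3.01X.
At X = 0.393: [C] = 1.22, [B] = 1.18.
Kc = [B]^3 / ([C]^2) = 1.12 mol/L.

Kc = 1.12 mol/L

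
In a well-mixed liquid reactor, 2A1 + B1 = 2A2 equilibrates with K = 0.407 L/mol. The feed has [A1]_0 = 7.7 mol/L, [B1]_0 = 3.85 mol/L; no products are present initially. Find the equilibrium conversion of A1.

Let X = conversion of A1; extent ξ = 7.7X/2 mol/L.
Concentrations: [A1] = 7.7 − 7.7X; [B1] = 3.85 − 3.85X; [A2] = 7.7X.
K = [A2]^2 / ([A1]^2 [B1]).
This equals 0.407 at X = 0.475 (the root in 0 < X < 1).

X = 0.475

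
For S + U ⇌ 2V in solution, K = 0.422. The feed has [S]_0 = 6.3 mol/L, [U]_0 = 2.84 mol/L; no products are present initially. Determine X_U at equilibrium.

X = 0.356

Let X = conversion of U; extent ξ = 2.84·X mol/L.
Concentrations: [S] = 6.3 − 2.84X; [U] = 2.84 − 2.84X; [V] = 5.68X.
K = [V]^2 / ([S] [U]).
Equating to 0.422: the physical root is X = 0.356.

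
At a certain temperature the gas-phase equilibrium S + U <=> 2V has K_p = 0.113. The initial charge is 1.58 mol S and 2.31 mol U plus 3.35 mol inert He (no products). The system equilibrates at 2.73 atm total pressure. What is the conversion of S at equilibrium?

X = 0.173

Basis: 1.58 mol S initially; let X = conversion of S. Extent ξ = 1.58X.
At extent ξ: n_S = 1.58 − 1.58X; n_U = 2.31 − 1.58X; n_V = 3.16X; n_I = 3.35 (inert).
Total moles n_T = 7.24 (Δν = 0, constant).
With p_i = (n_i/n_T)P, K_p = p_V^2 / (p_S p_U).
Equating to 0.113 and solving on 0 < X < 1: X = 0.173.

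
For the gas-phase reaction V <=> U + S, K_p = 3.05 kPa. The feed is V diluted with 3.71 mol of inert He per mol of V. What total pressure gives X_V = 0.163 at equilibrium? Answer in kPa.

Basis: 1 mol V initially; let X = conversion of V. Extent ξ = X.
Mole table: n_V = 1 − X; n_U = X; n_S = X; n_I = 3.71 (inert).
n_T = Σnᵢ = 4.71 + X.
K_p = p_U p_S / (p_V) with p_i = (n_i/n_T)·P.
At X = 0.163: the mole-fraction product g(X) = Π y_i^ν_i = 0.006514. Since K_p = g(X)·P^{1}, P = (K_p/g)^(1/1) = (3.05/0.006514)^(1/1) = 468 kPa.

P = 468 kPa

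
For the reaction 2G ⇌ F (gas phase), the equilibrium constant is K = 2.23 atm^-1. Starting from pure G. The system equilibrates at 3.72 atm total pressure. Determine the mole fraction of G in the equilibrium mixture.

y_G = 0.292

Basis: 1 mol G initially; let X = conversion of G. Extent ξ = 0.5X.
Moles: n_G = 1 − X; n_F = 0.5X.
n_T = Σnᵢ = 1 − 0.5X.
With p_i = (n_i/n_T)P, K = p_F / (p_G^2).
Setting this equal to 2.23 atm^-1 and taking the physical root (0 < X < 1) gives X = 0.829.
Then n_G = 0.171, n_T = 0.586, so y_G = 0.292.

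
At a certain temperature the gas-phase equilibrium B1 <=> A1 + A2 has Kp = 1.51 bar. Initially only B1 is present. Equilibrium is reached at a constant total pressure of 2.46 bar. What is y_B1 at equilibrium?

y_B1 = 0.237

Basis: 1 mol B1 initially; let X = conversion of B1. Extent ξ = X.
Mole table: n_B1 = 1 − X; n_A1 = X; n_A2 = X.
n_T = Σnᵢ = 1 + X.
Mole fractions y_i = n_i/n_T; Kp = p_A1 p_A2 / (p_B1) with p_i = y_i·P.
Substituting and setting equal to 1.51 bar gives a polynomial in X; the root in (0,1) is X = 0.617.
Then n_B1 = 0.383, n_T = 1.62, so y_B1 = 0.237.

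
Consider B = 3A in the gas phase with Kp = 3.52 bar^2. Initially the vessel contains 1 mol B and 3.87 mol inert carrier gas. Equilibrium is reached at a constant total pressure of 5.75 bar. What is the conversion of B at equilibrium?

X = 0.421

Let X = conversion of B (basis 1 mol B); extent of reaction ξ = X.
Species balance: n_B = 1 − X; n_A = 3X; n_I = 3.87 (inert).
Summing: n_T = 4.87 + 2X.
y_i = n_i/n_T, p_i = y_i·P. Kp = p_A^3 / (p_B).
This yields a degree-3 equation in X; solving on (0,1), X = 0.421.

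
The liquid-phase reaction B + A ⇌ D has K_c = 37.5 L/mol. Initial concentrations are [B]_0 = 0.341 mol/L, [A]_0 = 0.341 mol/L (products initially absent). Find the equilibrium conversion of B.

X = 0.757

Let X = conversion of B; extent ξ = 0.341·X mol/L.
Concentrations: [B] = 0.341 − 0.341X; [A] = 0.341 − 0.341X; [D] = 0.341X.
K_c = [D] / ([B] [A]).
Setting equal to 37.5 and solving for X on (0,1) gives X = 0.757.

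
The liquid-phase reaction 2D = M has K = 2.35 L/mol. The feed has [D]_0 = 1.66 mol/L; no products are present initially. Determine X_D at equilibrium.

X = 0.700

Let X = conversion of D; extent ξ = 1.66X/2 mol/L.
Concentrations: [D] = 1.66 − 1.66X; [M] = 0.83X.
K = [M] / ([D]^2).
Equating to 2.35 L/mol: the physical root is X = 0.700.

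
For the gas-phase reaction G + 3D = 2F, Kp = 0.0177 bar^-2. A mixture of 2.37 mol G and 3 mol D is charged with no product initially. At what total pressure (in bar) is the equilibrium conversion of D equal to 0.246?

P = 3.64 bar

Let X = conversion of D (basis 3 mol D); extent of reaction ξ = X.
Species balance: n_G = 2.37 − X; n_D = 3 − 3X; n_F = 2X.
n_T = Σnᵢ = 5.37 − 2X.
Kp = p_F^2 / (p_G p_D^3) with p_i = (n_i/n_T)·P.
At X = 0.246: the mole-fraction product g(X) = Π y_i^ν_i = 0.2343. Since Kp = g(X)·P^{-2}, P = (g/Kp)^(1/2) = (0.2343/0.0177)^(1/2) = 3.64 bar.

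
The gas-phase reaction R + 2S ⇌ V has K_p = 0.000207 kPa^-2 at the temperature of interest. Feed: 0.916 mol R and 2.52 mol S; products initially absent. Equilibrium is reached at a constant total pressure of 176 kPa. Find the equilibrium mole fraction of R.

Let X = conversion of R (basis 0.916 mol R); extent of reaction ξ = 0.916X.
Moles: n_R = 0.916 − 0.916X; n_S = 2.52 − 1.83X; n_V = 0.916X.
Total moles n_T = 3.44 − 1.83X.
With p_i = (n_i/n_T)P, K_p = p_V / (p_R p_S^2).
Setting this equal to 0.000207 kPa^-2 and taking the physical root (0 < X < 1) gives X = 0.684.
Then n_R = 0.29, n_T = 2.18, so y_R = 0.133.

y_R = 0.133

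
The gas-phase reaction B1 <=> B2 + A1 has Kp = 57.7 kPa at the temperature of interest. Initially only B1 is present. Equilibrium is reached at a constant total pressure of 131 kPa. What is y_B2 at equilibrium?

y_B2 = 0.356

Take 1 mol B1 as basis and let X be its fractional conversion, so ξ = X.
Mole table: n_B1 = 1 − X; n_B2 = X; n_A1 = X.
Total moles n_T = 1 + X.
With p_i = (n_i/n_T)P, Kp = p_B2 p_A1 / (p_B1).
Setting this equal to 57.7 kPa and taking the physical root (0 < X < 1) gives X = 0.553.
Then n_B2 = 0.553, n_T = 1.55, so y_B2 = 0.356.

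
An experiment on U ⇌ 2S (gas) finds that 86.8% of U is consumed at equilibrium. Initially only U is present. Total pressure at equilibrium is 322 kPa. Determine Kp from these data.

Let X = conversion of U (basis 1 mol U); extent of reaction ξ = X.
Moles: n_U = 1 − X; n_S = 2X.
n_T = Σnᵢ = 1 + X.
At X = 0.868: n_U = 0.132, n_S = 1.74, n_T = 1.87.
p_i = (n_i/n_T)·P. Kp = p_S^2 / (p_U) = 3.94e+03 kPa.

Kp = 3.94e+03 kPa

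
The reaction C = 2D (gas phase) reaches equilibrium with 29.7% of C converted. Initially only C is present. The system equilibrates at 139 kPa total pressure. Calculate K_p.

K_p = 53.8 kPa

Basis: 1 mol C initially; let X = conversion of C. Extent ξ = X.
Moles: n_C = 1 − X; n_D = 2X.
n_T = Σnᵢ = 1 + X.
At X = 0.297: n_C = 0.703, n_D = 0.594, n_T = 1.3.
p_i = (n_i/n_T)·P. K_p = p_D^2 / (p_C) = 53.8 kPa.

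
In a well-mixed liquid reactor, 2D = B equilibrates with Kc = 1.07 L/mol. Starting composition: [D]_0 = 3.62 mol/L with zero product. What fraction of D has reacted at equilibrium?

X = 0.700

Let X = conversion of D; extent ξ = 3.62X/2 mol/L.
Concentrations: [D] = 3.62 − 3.62X; [B] = 1.81X.
Kc = [B] / ([D]^2).
This equals 1.07 at X = 0.700 (the root in 0 < X < 1).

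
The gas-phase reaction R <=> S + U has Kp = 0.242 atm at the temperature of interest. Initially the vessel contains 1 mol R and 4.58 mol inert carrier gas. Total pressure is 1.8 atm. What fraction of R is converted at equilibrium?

Let X = conversion of R (basis 1 mol R); extent of reaction ξ = X.
At extent ξ: n_R = 1 − X; n_S = X; n_U = X; n_I = 4.58 (inert).
Total moles n_T = 5.58 + X.
Mole fractions y_i = n_i/n_T; Kp = p_S p_U / (p_R) with p_i = y_i·P.
Equating to 0.242 atm and solving on 0 < X < 1: X = 0.586.

X = 0.586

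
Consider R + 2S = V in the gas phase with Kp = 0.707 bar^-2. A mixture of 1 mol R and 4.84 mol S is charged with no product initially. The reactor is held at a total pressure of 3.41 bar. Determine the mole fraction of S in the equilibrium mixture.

y_S = 0.761

Let X = conversion of R (basis 1 mol R); extent of reaction ξ = X.
Mole table: n_R = 1 − X; n_S = 4.84 − 2X; n_V = X.
n_T = Σnᵢ = 5.84 − 2X.
y_i = n_i/n_T, p_i = y_i·P. Kp = p_V / (p_R p_S^2).
Substituting and setting equal to 0.707 bar^-2 gives a polynomial in X; the root in (0,1) is X = 0.826.
Then n_S = 3.19, n_T = 4.19, so y_S = 0.761.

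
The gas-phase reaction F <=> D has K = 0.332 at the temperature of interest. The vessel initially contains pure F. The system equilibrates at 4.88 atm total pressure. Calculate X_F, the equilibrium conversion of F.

Basis: 1 mol F initially; let X = conversion of F. Extent ξ = X.
Species balance: n_F = 1 − X; n_D = X.
n_T stays at 1 (no change in mole number).
y_i = n_i/n_T, p_i = y_i·P. K = p_D / (p_F).
Setting this equal to 0.332 and taking the physical root (0 < X < 1) gives X = 0.249.

X = 0.249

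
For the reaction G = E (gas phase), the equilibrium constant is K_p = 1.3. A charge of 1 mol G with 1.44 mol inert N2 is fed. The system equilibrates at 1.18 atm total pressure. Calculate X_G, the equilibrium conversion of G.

X = 0.565

Take 1 mol G as basis and let X be its fractional conversion, so ξ = X.
Mole table: n_G = 1 − X; n_E = X; n_I = 1.44 (inert).
Total moles n_T = 2.44 (Δν = 0, constant).
With p_i = (n_i/n_T)P, K_p = p_E / (p_G).
Equating to 1.3 and solving on 0 < X < 1: X = 0.565.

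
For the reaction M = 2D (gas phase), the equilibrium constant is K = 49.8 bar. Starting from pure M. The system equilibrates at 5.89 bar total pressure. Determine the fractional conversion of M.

X = 0.824

Take 1 mol M as basis and let X be its fractional conversion, so ξ = X.
Species balance: n_M = 1 − X; n_D = 2X.
n_T = Σnᵢ = 1 + X.
Mole fractions y_i = n_i/n_T; K = p_D^2 / (p_M) with p_i = y_i·P.
Equating to 49.8 bar and solving on 0 < X < 1: X = 0.824.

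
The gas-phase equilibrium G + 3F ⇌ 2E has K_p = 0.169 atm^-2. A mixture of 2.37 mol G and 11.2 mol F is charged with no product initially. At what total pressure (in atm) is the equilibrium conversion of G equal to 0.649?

Let X = conversion of G (basis 2.37 mol G); extent of reaction ξ = 2.37X.
Moles: n_G = 2.37 − 2.37X; n_F = 11.2 − 7.11X; n_E = 4.74X.
Total moles n_T = 13.6 − 4.74X.
K_p = p_E^2 / (p_G p_F^3) with p_i = (n_i/n_T)·P.
At X = 0.649: the mole-fraction product g(X) = Π y_i^ν_i = 4.386. Since K_p = g(X)·P^{-2}, P = (g/K_p)^(1/2) = (4.386/0.169)^(1/2) = 5.09 atm.

P = 5.09 atm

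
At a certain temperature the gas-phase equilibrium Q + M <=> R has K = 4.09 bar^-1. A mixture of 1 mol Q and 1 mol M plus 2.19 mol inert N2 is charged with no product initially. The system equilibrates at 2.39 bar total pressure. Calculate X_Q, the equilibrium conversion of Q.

X = 0.548

Let X = conversion of Q (basis 1 mol Q); extent of reaction ξ = X.
Species balance: n_Q = 1 − X; n_M = 1 − X; n_R = X; n_I = 2.19 (inert).
Total moles n_T = 4.19 − X.
y_i = n_i/n_T, p_i = y_i·P. K = p_R / (p_Q p_M).
Equating to 4.09 bar^-1 and solving on 0 < X < 1: X = 0.548.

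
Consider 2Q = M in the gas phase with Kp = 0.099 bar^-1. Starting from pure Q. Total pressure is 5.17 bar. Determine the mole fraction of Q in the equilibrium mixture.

Let X = conversion of Q (basis 1 mol Q); extent of reaction ξ = 0.5X.
Mole table: n_Q = 1 − X; n_M = 0.5X.
Total moles n_T = 1 − 0.5X.
With p_i = (n_i/n_T)P, Kp = p_M / (p_Q^2).
This yields a degree-2 equation in X; solving on (0,1), X = 0.427.
Then n_Q = 0.573, n_T = 0.786, so y_Q = 0.728.

y_Q = 0.728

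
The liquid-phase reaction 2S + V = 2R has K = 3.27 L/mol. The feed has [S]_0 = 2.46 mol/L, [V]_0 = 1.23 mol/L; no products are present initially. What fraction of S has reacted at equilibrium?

X = 0.568

Let X = conversion of S; extent ξ = 2.46X/2 mol/L.
Concentrations: [S] = 2.46 − 2.46X; [V] = 1.23 − 1.23X; [R] = 2.46X.
K = [R]^2 / ([S]^2 [V]).
This equals 3.27 at X = 0.568 (the root in 0 < X < 1).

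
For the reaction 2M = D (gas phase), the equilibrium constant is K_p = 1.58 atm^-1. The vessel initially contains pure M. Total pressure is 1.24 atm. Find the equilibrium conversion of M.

Let X = conversion of M (basis 1 mol M); extent of reaction ξ = 0.5X.
At extent ξ: n_M = 1 − X; n_D = 0.5X.
n_T = Σnᵢ = 1 − 0.5X.
With p_i = (n_i/n_T)P, K_p = p_D / (p_M^2).
Setting this equal to 1.58 atm^-1 and taking the physical root (0 < X < 1) gives X = 0.664.

X = 0.664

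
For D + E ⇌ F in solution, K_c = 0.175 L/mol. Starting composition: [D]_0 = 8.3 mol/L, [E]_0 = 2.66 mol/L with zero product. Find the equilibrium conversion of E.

Let X = conversion of E; extent ξ = 2.66·X mol/L.
Concentrations: [D] = 8.3 − 2.66X; [E] = 2.66 − 2.66X; [F] = 2.66X.
K_c = [F] / ([D] [E]).
Setting equal to 0.175 and solving for X on (0,1) gives X = 0.545.

X = 0.545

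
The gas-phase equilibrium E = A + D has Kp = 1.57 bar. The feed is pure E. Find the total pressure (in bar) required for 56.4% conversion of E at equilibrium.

Let X = conversion of E (basis 1 mol E); extent of reaction ξ = X.
Species balance: n_E = 1 − X; n_A = X; n_D = X.
Total moles n_T = 1 + X.
Kp = p_A p_D / (p_E) with p_i = (n_i/n_T)·P.
At X = 0.564: the mole-fraction product g(X) = Π y_i^ν_i = 0.4665. Since Kp = g(X)·P^{1}, P = (Kp/g)^(1/1) = (1.57/0.4665)^(1/1) = 3.37 bar.

P = 3.37 bar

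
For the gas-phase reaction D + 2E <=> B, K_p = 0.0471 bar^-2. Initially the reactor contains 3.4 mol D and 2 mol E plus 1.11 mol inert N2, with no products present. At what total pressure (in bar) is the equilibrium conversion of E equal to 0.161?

P = 3.79 bar

Let X = conversion of E (basis 2 mol E); extent of reaction ξ = X.
Species balance: n_D = 3.4 − X; n_E = 2 − 2X; n_B = X; n_I = 1.11 (inert).
Summing: n_T = 6.51 − 2X.
K_p = p_B / (p_D p_E^2) with p_i = (n_i/n_T)·P.
At X = 0.161: the mole-fraction product g(X) = Π y_i^ν_i = 0.676. Since K_p = g(X)·P^{-2}, P = (g/K_p)^(1/2) = (0.676/0.0471)^(1/2) = 3.79 bar.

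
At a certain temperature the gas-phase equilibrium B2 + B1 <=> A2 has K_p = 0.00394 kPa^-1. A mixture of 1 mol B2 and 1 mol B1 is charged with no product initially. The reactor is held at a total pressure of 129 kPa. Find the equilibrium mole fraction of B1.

y_B1 = 0.449

Let X = conversion of B2 (basis 1 mol B2); extent of reaction ξ = X.
Moles: n_B2 = 1 − X; n_B1 = 1 − X; n_A2 = X.
Summing: n_T = 2 − X.
y_i = n_i/n_T, p_i = y_i·P. K_p = p_A2 / (p_B2 p_B1).
Substituting and setting equal to 0.00394 kPa^-1 gives a polynomial in X; the root in (0,1) is X = 0.186.
Then n_B1 = 0.814, n_T = 1.81, so y_B1 = 0.449.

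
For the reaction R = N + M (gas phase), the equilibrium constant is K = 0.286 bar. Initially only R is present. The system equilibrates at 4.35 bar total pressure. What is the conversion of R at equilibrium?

Let X = conversion of R (basis 1 mol R); extent of reaction ξ = X.
Mole table: n_R = 1 − X; n_N = X; n_M = X.
Total moles n_T = 1 + X.
Mole fractions y_i = n_i/n_T; K = p_N p_M / (p_R) with p_i = y_i·P.
This yields a degree-2 equation in X; solving on (0,1), X = 0.248.

X = 0.248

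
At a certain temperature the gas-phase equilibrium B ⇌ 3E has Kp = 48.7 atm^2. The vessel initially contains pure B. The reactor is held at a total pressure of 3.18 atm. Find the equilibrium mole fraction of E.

Take 1 mol B as basis and let X be its fractional conversion, so ξ = X.
Species balance: n_B = 1 − X; n_E = 3X.
Total moles n_T = 1 + 2X.
With p_i = (n_i/n_T)P, Kp = p_E^3 / (p_B).
Substituting and setting equal to 48.7 atm^2 gives a polynomial in X; the root in (0,1) is X = 0.682.
Then n_E = 2.05, n_T = 2.36, so y_E = 0.865.

y_E = 0.865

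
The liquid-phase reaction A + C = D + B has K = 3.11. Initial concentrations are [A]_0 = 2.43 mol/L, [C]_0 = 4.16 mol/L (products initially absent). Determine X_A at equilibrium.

Let X = conversion of A; extent ξ = 2.43·X mol/L.
Concentrations: [A] = 2.43 − 2.43X; [C] = 4.16 − 2.43X; [D] = 2.43X; [B] = 2.43X.
K = [D] [B] / ([A] [C]).
Equating to 3.11: the physical root is X = 0.786.

X = 0.786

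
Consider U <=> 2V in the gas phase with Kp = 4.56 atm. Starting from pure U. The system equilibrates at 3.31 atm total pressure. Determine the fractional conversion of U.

Take 1 mol U as basis and let X be its fractional conversion, so ξ = X.
At extent ξ: n_U = 1 − X; n_V = 2X.
n_T = Σnᵢ = 1 + X.
Mole fractions y_i = n_i/n_T; Kp = p_V^2 / (p_U) with p_i = y_i·P.
Substituting and setting equal to 4.56 atm gives a polynomial in X; the root in (0,1) is X = 0.506.

X = 0.506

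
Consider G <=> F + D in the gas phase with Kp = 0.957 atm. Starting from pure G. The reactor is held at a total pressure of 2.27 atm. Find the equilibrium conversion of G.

Take 1 mol G as basis and let X be its fractional conversion, so ξ = X.
Mole table: n_G = 1 − X; n_F = X; n_D = X.
Total moles n_T = 1 + X.
With p_i = (n_i/n_T)P, Kp = p_F p_D / (p_G).
Setting this equal to 0.957 atm and taking the physical root (0 < X < 1) gives X = 0.545.

X = 0.545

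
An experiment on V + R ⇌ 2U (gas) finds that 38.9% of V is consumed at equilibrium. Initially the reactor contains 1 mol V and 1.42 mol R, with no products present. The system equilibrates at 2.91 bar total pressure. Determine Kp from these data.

Let X = conversion of V (basis 1 mol V); extent of reaction ξ = X.
Species balance: n_V = 1 − X; n_R = 1.42 − X; n_U = 2X.
Since Δν = 0, n_T = 2.42 throughout.
At X = 0.389: n_V = 0.611, n_R = 1.03, n_U = 0.778, n_T = 2.42.
p_i = (n_i/n_T)·P. Kp = p_U^2 / (p_V p_R) = 0.961.

Kp = 0.961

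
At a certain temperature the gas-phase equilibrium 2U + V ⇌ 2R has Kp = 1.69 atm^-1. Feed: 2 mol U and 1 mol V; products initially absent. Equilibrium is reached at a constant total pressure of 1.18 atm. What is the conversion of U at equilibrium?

Take 2 mol U as basis and let X be its fractional conversion, so ξ = X.
Moles: n_U = 2 − 2X; n_V = 1 − X; n_R = 2X.
n_T = Σnᵢ = 3 − X.
With p_i = (n_i/n_T)P, Kp = p_R^2 / (p_U^2 p_V).
Setting this equal to 1.69 atm^-1 and taking the physical root (0 < X < 1) gives X = 0.404.

X = 0.404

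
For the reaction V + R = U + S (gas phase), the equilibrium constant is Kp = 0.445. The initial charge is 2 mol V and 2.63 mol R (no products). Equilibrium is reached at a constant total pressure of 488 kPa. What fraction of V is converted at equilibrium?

Let X = conversion of V (basis 2 mol V); extent of reaction ξ = 2X.
Moles: n_V = 2 − 2X; n_R = 2.63 − 2X; n_U = 2X; n_S = 2X.
Total moles n_T = 4.63 (Δν = 0, constant).
y_i = n_i/n_T, p_i = y_i·P. Kp = p_U p_S / (p_V p_R).
This yields a degree-2 equation in X; solving on (0,1), X = 0.456.

X = 0.456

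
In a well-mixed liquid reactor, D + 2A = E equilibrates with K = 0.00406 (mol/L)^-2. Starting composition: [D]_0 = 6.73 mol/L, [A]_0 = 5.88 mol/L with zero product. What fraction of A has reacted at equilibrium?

X = 0.192

Let X = conversion of A; extent ξ = 5.88X/2 mol/L.
Concentrations: [D] = 6.73 − 2.94X; [A] = 5.88 − 5.88X; [E] = 2.94X.
K = [E] / ([D] [A]^2).
This equals 0.00406 at X = 0.192 (the root in 0 < X < 1).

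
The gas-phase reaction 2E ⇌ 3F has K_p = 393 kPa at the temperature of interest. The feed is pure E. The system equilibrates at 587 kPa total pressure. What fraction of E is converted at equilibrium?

Basis: 1 mol E initially; let X = conversion of E. Extent ξ = 0.5X.
Mole table: n_E = 1 − X; n_F = 1.5X.
n_T = Σnᵢ = 1 + 0.5X.
With p_i = (n_i/n_T)P, K_p = p_F^3 / (p_E^2).
Setting this equal to 393 kPa and taking the physical root (0 < X < 1) gives X = 0.428.

X = 0.428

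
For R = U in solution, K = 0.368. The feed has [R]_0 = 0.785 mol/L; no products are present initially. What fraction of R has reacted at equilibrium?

X = 0.269

Let X = conversion of R; extent ξ = 0.785·X mol/L.
Concentrations: [R] = 0.785 − 0.785X; [U] = 0.785X.
K = [U] / ([R]).
Equating to 0.368: the physical root is X = 0.269.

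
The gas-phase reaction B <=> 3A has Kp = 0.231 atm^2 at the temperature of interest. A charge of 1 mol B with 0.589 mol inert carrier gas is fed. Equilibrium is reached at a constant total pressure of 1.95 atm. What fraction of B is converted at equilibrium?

X = 0.192

Let X = conversion of B (basis 1 mol B); extent of reaction ξ = X.
Moles: n_B = 1 − X; n_A = 3X; n_I = 0.589 (inert).
Total moles n_T = 1.59 + 2X.
y_i = n_i/n_T, p_i = y_i·P. Kp = p_A^3 / (p_B).
This yields a degree-3 equation in X; solving on (0,1), X = 0.192.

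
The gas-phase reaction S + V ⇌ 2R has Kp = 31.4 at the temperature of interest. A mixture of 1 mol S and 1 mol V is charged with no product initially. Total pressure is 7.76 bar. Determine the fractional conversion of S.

Basis: 1 mol S initially; let X = conversion of S. Extent ξ = X.
Mole table: n_S = 1 − X; n_V = 1 − X; n_R = 2X.
n_T stays at 2 (no change in mole number).
With p_i = (n_i/n_T)P, Kp = p_R^2 / (p_S p_V).
Substituting and setting equal to 31.4 gives a polynomial in X; the root in (0,1) is X = 0.737.

X = 0.737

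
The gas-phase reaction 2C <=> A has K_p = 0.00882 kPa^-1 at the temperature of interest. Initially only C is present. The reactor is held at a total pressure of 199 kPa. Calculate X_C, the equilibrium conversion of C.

X = 0.647

Basis: 1 mol C initially; let X = conversion of C. Extent ξ = 0.5X.
Moles: n_C = 1 − X; n_A = 0.5X.
Summing: n_T = 1 − 0.5X.
y_i = n_i/n_T, p_i = y_i·P. K_p = p_A / (p_C^2).
Equating to 0.00882 kPa^-1 and solving on 0 < X < 1: X = 0.647.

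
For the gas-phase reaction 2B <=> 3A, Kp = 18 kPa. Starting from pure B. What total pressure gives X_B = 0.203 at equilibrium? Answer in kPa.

Let X = conversion of B (basis 1 mol B); extent of reaction ξ = 0.5X.
Moles: n_B = 1 − X; n_A = 1.5X.
Summing: n_T = 1 + 0.5X.
Kp = p_A^3 / (p_B^2) with p_i = (n_i/n_T)·P.
At X = 0.203: the mole-fraction product g(X) = Π y_i^ν_i = 0.04035. Since Kp = g(X)·P^{1}, P = (Kp/g)^(1/1) = (18/0.04035)^(1/1) = 446 kPa.

P = 446 kPa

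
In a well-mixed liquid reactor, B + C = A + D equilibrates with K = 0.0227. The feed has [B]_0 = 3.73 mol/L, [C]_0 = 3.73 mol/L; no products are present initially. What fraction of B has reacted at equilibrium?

Let X = conversion of B; extent ξ = 3.73·X mol/L.
Concentrations: [B] = 3.73 − 3.73X; [C] = 3.73 − 3.73X; [A] = 3.73X; [D] = 3.73X.
K = [A] [D] / ([B] [C]).
Solving K = 0.0227 for X ∈ (0,1): X = 0.131.

X = 0.131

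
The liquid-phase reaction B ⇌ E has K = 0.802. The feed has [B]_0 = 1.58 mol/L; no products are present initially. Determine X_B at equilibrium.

Let X = conversion of B; extent ξ = 1.58·X mol/L.
Concentrations: [B] = 1.58 − 1.58X; [E] = 1.58X.
K = [E] / ([B]).
Equating to 0.802: the physical root is X = 0.445.

X = 0.445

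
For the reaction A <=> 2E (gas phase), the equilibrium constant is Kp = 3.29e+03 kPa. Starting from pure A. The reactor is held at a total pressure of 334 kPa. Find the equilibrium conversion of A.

Let X = conversion of A (basis 1 mol A); extent of reaction ξ = X.
Moles: n_A = 1 − X; n_E = 2X.
Summing: n_T = 1 + X.
With p_i = (n_i/n_T)P, Kp = p_E^2 / (p_A).
Setting this equal to 3.29e+03 kPa and taking the physical root (0 < X < 1) gives X = 0.843.

X = 0.843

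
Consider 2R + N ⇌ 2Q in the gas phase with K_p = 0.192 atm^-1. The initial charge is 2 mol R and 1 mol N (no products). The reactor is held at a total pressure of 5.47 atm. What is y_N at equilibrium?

y_N = 0.249

Basis: 2 mol R initially; let X = conversion of R. Extent ξ = X.
Mole table: n_R = 2 − 2X; n_N = 1 − X; n_Q = 2X.
Total moles n_T = 3 − X.
Mole fractions y_i = n_i/n_T; K_p = p_Q^2 / (p_R^2 p_N) with p_i = y_i·P.
Setting this equal to 0.192 atm^-1 and taking the physical root (0 < X < 1) gives X = 0.338.
Then n_N = 0.662, n_T = 2.66, so y_N = 0.249.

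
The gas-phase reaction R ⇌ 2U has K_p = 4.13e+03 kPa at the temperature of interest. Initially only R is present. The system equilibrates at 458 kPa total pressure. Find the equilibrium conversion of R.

X = 0.832

Basis: 1 mol R initially; let X = conversion of R. Extent ξ = X.
At extent ξ: n_R = 1 − X; n_U = 2X.
Summing: n_T = 1 + X.
With p_i = (n_i/n_T)P, K_p = p_U^2 / (p_R).
Substituting and setting equal to 4.13e+03 kPa gives a polynomial in X; the root in (0,1) is X = 0.832.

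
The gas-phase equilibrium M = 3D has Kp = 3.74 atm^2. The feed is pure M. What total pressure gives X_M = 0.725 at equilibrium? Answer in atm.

Take 1 mol M as basis and let X be its fractional conversion, so ξ = X.
Species balance: n_M = 1 − X; n_D = 3X.
n_T = Σnᵢ = 1 + 2X.
Kp = p_D^3 / (p_M) with p_i = (n_i/n_T)·P.
At X = 0.725: the mole-fraction product g(X) = Π y_i^ν_i = 6.233. Since Kp = g(X)·P^{2}, P = (Kp/g)^(1/2) = (3.74/6.233)^(1/2) = 0.775 atm.

P = 0.775 atm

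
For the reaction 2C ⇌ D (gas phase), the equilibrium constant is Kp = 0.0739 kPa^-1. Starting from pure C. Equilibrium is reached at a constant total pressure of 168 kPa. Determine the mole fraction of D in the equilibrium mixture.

y_D = 0.754

Basis: 1 mol C initially; let X = conversion of C. Extent ξ = 0.5X.
Mole table: n_C = 1 − X; n_D = 0.5X.
Summing: n_T = 1 − 0.5X.
Mole fractions y_i = n_i/n_T; Kp = p_D / (p_C^2) with p_i = y_i·P.
Substituting and setting equal to 0.0739 kPa^-1 gives a polynomial in X; the root in (0,1) is X = 0.860.
Then n_D = 0.43, n_T = 0.57, so y_D = 0.754.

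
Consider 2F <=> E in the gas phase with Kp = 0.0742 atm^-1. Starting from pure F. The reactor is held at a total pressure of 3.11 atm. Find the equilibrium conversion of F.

X = 0.279

Take 1 mol F as basis and let X be its fractional conversion, so ξ = 0.5X.
Species balance: n_F = 1 − X; n_E = 0.5X.
Total moles n_T = 1 − 0.5X.
y_i = n_i/n_T, p_i = y_i·P. Kp = p_E / (p_F^2).
This yields a degree-2 equation in X; solving on (0,1), X = 0.279.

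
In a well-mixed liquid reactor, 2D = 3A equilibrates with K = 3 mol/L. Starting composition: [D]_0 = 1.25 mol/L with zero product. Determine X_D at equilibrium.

Let X = conversion of D; extent ξ = 1.25X/2 mol/L.
Concentrations: [D] = 1.25 − 1.25X; [A] = 1.88X.
K = [A]^3 / ([D]^2).
This equals 3 at X = 0.535 (the root in 0 < X < 1).

X = 0.535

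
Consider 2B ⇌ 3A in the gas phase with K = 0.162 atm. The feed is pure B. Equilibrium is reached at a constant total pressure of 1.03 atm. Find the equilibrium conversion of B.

Take 1 mol B as basis and let X be its fractional conversion, so ξ = 0.5X.
Mole table: n_B = 1 − X; n_A = 1.5X.
Summing: n_T = 1 + 0.5X.
y_i = n_i/n_T, p_i = y_i·P. K = p_A^3 / (p_B^2).
Substituting and setting equal to 0.162 atm gives a polynomial in X; the root in (0,1) is X = 0.298.

X = 0.298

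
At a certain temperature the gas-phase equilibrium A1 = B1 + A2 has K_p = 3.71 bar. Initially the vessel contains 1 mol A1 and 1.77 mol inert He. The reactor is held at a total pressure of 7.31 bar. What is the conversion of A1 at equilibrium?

X = 0.713

Take 1 mol A1 as basis and let X be its fractional conversion, so ξ = X.
Moles: n_A1 = 1 − X; n_B1 = X; n_A2 = X; n_I = 1.77 (inert).
Summing: n_T = 2.77 + X.
y_i = n_i/n_T, p_i = y_i·P. K_p = p_B1 p_A2 / (p_A1).
Equating to 3.71 bar and solving on 0 < X < 1: X = 0.713.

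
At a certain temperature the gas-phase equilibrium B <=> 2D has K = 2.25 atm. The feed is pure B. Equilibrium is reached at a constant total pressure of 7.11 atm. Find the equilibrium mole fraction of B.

Take 1 mol B as basis and let X be its fractional conversion, so ξ = X.
Species balance: n_B = 1 − X; n_D = 2X.
n_T = Σnᵢ = 1 + X.
Mole fractions y_i = n_i/n_T; K = p_D^2 / (p_B) with p_i = y_i·P.
Equating to 2.25 atm and solving on 0 < X < 1: X = 0.271.
Then n_B = 0.729, n_T = 1.27, so y_B = 0.574.

y_B = 0.574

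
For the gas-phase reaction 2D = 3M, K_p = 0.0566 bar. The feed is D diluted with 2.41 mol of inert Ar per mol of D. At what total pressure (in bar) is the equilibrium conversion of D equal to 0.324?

P = 0.805 bar

Take 1 mol D as basis and let X be its fractional conversion, so ξ = 0.5X.
Species balance: n_D = 1 − X; n_M = 1.5X; n_I = 2.41 (inert).
Total moles n_T = 3.41 + 0.5X.
K_p = p_M^3 / (p_D^2) with p_i = (n_i/n_T)·P.
At X = 0.324: the mole-fraction product g(X) = Π y_i^ν_i = 0.07032. Since K_p = g(X)·P^{1}, P = (K_p/g)^(1/1) = (0.0566/0.07032)^(1/1) = 0.805 bar.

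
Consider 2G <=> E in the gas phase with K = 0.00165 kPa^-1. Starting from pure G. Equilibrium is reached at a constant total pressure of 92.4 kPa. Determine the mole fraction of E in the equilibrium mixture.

Take 1 mol G as basis and let X be its fractional conversion, so ξ = 0.5X.
Species balance: n_G = 1 − X; n_E = 0.5X.
n_T = Σnᵢ = 1 − 0.5X.
Mole fractions y_i = n_i/n_T; K = p_E / (p_G^2) with p_i = y_i·P.
Setting this equal to 0.00165 kPa^-1 and taking the physical root (0 < X < 1) gives X = 0.212.
Then n_E = 0.106, n_T = 0.894, so y_E = 0.118.

y_E = 0.118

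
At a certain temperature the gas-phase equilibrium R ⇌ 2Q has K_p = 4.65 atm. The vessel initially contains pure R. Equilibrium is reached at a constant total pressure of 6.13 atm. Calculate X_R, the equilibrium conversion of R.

X = 0.399

Basis: 1 mol R initially; let X = conversion of R. Extent ξ = X.
Mole table: n_R = 1 − X; n_Q = 2X.
Summing: n_T = 1 + X.
With p_i = (n_i/n_T)P, K_p = p_Q^2 / (p_R).
This yields a degree-2 equation in X; solving on (0,1), X = 0.399.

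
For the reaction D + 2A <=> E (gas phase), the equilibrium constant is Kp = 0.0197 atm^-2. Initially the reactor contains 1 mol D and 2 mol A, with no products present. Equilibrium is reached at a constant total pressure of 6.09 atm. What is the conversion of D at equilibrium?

Let X = conversion of D (basis 1 mol D); extent of reaction ξ = X.
Moles: n_D = 1 − X; n_A = 2 − 2X; n_E = X.
Summing: n_T = 3 − 2X.
Mole fractions y_i = n_i/n_T; Kp = p_E / (p_D p_A^2) with p_i = y_i·P.
This yields a degree-3 equation in X; solving on (0,1), X = 0.214.

X = 0.214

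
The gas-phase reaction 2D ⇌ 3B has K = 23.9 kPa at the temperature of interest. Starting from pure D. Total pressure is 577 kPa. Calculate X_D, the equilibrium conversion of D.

X = 0.205

Take 1 mol D as basis and let X be its fractional conversion, so ξ = 0.5X.
Species balance: n_D = 1 − X; n_B = 1.5X.
Total moles n_T = 1 + 0.5X.
Mole fractions y_i = n_i/n_T; K = p_B^3 / (p_D^2) with p_i = y_i·P.
Substituting and setting equal to 23.9 kPa gives a polynomial in X; the root in (0,1) is X = 0.205.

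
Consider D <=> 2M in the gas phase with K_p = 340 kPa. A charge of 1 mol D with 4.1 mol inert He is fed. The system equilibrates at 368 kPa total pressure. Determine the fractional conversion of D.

Basis: 1 mol D initially; let X = conversion of D. Extent ξ = X.
Moles: n_D = 1 − X; n_M = 2X; n_I = 4.1 (inert).
Total moles n_T = 5.1 + X.
Mole fractions y_i = n_i/n_T; K_p = p_M^2 / (p_D) with p_i = y_i·P.
Substituting and setting equal to 340 kPa gives a polynomial in X; the root in (0,1) is X = 0.666.

X = 0.666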